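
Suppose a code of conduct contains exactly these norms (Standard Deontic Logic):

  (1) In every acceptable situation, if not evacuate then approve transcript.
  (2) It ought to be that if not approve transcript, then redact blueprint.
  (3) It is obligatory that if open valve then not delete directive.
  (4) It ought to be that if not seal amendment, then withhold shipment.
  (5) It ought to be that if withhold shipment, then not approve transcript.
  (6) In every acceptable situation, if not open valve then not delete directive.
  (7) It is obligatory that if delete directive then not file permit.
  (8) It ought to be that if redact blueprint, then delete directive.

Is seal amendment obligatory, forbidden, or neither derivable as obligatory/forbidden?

Obligatory

Premises 6 and 3 cover both cases: O(¬open_valve → ¬delete_directive) and O(open_valve → ¬delete_directive). Since ¬open_valve ∨ open_valve is a tautology, O(¬delete_directive) follows.
Premise 8, O(redact_blueprint → delete_directive), contraposes to O(¬delete_directive → ¬redact_blueprint); with O(¬delete_directive) we get O(¬redact_blueprint).
Premise 2, O(¬approve_transcript → redact_blueprint), contraposes to O(¬redact_blueprint → approve_transcript); with O(¬redact_blueprint) we get O(approve_transcript).
The contrapositive of premise 5 (O(withhold_shipment → ¬approve_transcript)) is O(approve_transcript → ¬withhold_shipment), and O(approve_transcript) is already established, so O(¬withhold_shipment).
Premise 4 is O(¬seal_amendment → withhold_shipment); contrapositively O(¬withhold_shipment → seal_amendment). Since O(¬withhold_shipment) holds, K gives O(seal_amendment).
Premises 1, 7 do not contribute to this derivation.
Hence seal_amendment is obligatory.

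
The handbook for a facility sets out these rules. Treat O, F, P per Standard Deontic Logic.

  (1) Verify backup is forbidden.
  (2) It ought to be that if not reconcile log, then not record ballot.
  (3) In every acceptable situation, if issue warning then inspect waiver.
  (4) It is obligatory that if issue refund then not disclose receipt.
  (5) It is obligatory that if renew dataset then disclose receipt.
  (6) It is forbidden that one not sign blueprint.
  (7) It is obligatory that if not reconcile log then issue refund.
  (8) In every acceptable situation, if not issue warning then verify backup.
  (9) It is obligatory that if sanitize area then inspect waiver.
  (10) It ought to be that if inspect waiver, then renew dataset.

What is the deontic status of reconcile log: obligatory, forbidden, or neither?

Obligatory

Premise 1 is F(verify_backup), i.e. O(¬verify_backup).
Premise 8, O(¬issue_warning → verify_backup), contraposes to O(¬verify_backup → issue_warning); with O(¬verify_backup) we get O(issue_warning).
From O(issue_warning) and premise 3, O(issue_warning → inspect_waiver), we obtain O(inspect_waiver).
Premise 10 is O(inspect_waiver → renew_dataset); since O(inspect_waiver), deontic closure gives O(renew_dataset).
From O(renew_dataset) and premise 5, O(renew_dataset → disclose_receipt), we obtain O(disclose_receipt).
Premise 4 is O(issue_refund → ¬disclose_receipt); contrapositively O(disclose_receipt → ¬issue_refund). Since O(disclose_receipt) holds, K gives O(¬issue_refund).
The contrapositive of premise 7 (O(¬reconcile_log → issue_refund)) is O(¬issue_refund → reconcile_log), and O(¬issue_refund) is already established, so O(reconcile_log).
Premises 2, 6, 9 do not contribute to this derivation.
Hence reconcile_log is obligatory.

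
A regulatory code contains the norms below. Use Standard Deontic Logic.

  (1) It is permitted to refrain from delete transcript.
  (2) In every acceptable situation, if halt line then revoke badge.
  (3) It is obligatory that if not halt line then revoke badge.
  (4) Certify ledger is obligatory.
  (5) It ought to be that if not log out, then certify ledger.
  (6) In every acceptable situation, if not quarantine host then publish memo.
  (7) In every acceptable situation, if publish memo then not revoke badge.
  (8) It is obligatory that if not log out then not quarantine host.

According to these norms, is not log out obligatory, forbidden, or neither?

Forbidden

Premises 3 and 2 cover both cases: O(¬halt_line → revoke_badge) and O(halt_line → revoke_badge). Since ¬halt_line ∨ halt_line is a tautology, O(revoke_badge) follows.
Premise 7, O(publish_memo → ¬revoke_badge), contraposes to O(revoke_badge → ¬publish_memo); with O(revoke_badge) we get O(¬publish_memo).
Premise 6, O(¬quarantine_host → publish_memo), contraposes to O(¬publish_memo → quarantine_host); with O(¬publish_memo) we get O(quarantine_host).
Premise 8 is O(¬log_out → ¬quarantine_host); contrapositively O(quarantine_host → log_out). Since O(quarantine_host) holds, K gives O(log_out).
Premises 1, 4, 5 do not contribute to this derivation.
Thus O(log_out), which is F(¬log_out): ¬log_out is forbidden.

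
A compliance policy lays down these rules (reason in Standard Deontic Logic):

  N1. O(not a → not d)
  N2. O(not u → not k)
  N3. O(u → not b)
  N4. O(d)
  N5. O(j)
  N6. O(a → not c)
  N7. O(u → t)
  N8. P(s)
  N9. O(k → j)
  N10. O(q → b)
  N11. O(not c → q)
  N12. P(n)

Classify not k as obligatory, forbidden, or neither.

Premise 4 gives O(d).
Premise 1 is O(not a → not d); contrapositively O(d → a). Since O(d) holds, K gives O(a).
Applying K to premise 6 (O(a → not c)) and O(a) yields O(not c).
Premise 11 is O(not c → q); since O(not c), deontic closure gives O(q).
From O(q) and premise 10, O(q → b), we obtain O(b).
Premise 3, O(u → not b), contraposes to O(b → not u); with O(b) we get O(not u).
Premise 2 is O(not u → not k); since O(not u), deontic closure gives O(not k).
Premises 5, 7, 8, 9, 12 do not contribute to this derivation.
Hence not k is obligatory.

Obligatory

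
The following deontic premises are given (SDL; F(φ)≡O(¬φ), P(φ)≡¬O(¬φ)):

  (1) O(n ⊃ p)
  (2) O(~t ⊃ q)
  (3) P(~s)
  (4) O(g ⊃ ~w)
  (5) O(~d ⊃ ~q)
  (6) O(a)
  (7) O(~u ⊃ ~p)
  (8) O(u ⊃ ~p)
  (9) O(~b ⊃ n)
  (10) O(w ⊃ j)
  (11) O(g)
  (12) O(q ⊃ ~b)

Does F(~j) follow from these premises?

No

Premise 10 is O(w ⊃ j), but O(w) is not derivable from the premises, so it does not yield O(j).
No other premise forces O(j). An ideal world satisfying every premise can still have ~j true, so F(~j) is not derivable.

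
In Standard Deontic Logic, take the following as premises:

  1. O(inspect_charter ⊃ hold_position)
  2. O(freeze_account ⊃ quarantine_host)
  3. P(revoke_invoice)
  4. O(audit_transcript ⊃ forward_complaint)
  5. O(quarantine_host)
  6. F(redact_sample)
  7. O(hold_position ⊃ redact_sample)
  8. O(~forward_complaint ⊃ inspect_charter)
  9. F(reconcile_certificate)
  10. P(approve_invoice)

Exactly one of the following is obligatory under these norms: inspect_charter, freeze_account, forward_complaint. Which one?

forward_complaint

Premise 6 is F(redact_sample), i.e. O(~redact_sample).
Premise 7 is O(hold_position ⊃ redact_sample); contrapositively O(~redact_sample ⊃ ~hold_position). Since O(~redact_sample) holds, K gives O(~hold_position).
The contrapositive of premise 1 (O(inspect_charter ⊃ hold_position)) is O(~hold_position ⊃ ~inspect_charter), and O(~hold_position) is already established, so O(~inspect_charter).
The contrapositive of premise 8 (O(~forward_complaint ⊃ inspect_charter)) is O(~inspect_charter ⊃ forward_complaint), and O(~inspect_charter) is already established, so O(forward_complaint).
So O(forward_complaint) holds — forward_complaint is obligatory. None of the other listed options is made obligatory by any chain of premises.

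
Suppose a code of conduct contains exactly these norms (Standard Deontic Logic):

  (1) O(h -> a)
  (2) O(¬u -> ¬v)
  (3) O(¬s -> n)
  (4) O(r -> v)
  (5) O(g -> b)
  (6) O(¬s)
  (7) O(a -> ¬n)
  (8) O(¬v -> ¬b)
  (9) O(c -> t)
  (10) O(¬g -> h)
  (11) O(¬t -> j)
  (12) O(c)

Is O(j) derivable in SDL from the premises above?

Premise 11 is O(¬t -> j), but O(¬t) is not derivable from the premises, so it does not yield O(j).
No other premise forces O(j). An ideal world satisfying every premise can still have j false, so O(j) is not derivable.

No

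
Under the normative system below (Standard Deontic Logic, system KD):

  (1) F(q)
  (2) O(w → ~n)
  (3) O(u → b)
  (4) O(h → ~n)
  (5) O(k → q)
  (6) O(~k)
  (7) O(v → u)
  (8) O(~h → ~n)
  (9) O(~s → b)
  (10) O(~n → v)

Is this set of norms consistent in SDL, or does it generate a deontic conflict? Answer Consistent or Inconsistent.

Consistent

Premise 5 is O(k → q), but O(k) is not derivable from the premises, so it does not yield O(q).
So O(q) is not derivable, and the apparent clash with O(~q) does not arise.
A world satisfying every obligation exists (e.g. b=true, h=false, k=false, n=false, q=false, s=false, u=true, v=true, w=false); no atom is both obligatory and forbidden, so the set is consistent.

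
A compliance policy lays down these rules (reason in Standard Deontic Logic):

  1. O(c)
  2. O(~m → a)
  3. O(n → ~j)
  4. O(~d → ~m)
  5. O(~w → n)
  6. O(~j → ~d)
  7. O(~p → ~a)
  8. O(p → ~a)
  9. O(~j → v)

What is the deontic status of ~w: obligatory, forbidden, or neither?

Premises 7 and 8 are O(~p → ~a) and O(p → ~a); every ideal world satisfies ~p or p, so in either case ~a holds — hence O(~a).
Premise 2, O(~m → a), contraposes to O(~a → m); with O(~a) we get O(m).
The contrapositive of premise 4 (O(~d → ~m)) is O(m → d), and O(m) is already established, so O(d).
Premise 6 is O(~j → ~d); contrapositively O(d → j). Since O(d) holds, K gives O(j).
Premise 3 is O(n → ~j); contrapositively O(j → ~n). Since O(j) holds, K gives O(~n).
The contrapositive of premise 5 (O(~w → n)) is O(~n → w), and O(~n) is already established, so O(w).
Premises 1, 9 do not contribute to this derivation.
Thus O(w), which is F(~w): ~w is forbidden.

Forbidden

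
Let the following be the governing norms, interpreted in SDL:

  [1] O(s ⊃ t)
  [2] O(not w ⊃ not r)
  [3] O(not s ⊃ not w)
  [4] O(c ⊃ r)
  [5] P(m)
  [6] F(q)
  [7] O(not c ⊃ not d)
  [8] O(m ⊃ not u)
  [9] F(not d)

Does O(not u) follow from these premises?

Premise 8 is O(m ⊃ not u), but O(m) is not derivable from the premises (the permission P(m) asserts only not O(not m), not O(m)), so it does not yield O(not u).
No other premise forces O(not u). An ideal world satisfying every premise can still have not u false, so O(not u) is not derivable.

No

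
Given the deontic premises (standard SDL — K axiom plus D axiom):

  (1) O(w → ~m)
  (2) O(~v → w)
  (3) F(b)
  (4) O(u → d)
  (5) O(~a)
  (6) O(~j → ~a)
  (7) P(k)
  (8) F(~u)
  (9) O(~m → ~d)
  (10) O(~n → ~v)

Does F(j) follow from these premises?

Premise 6 is O(~j → ~a); even if O(~a) held, inferring O(~j) would be affirming the consequent — invalid.
No other premise forces O(~j). An ideal world satisfying every premise can still have j true, so F(j) is not derivable.

No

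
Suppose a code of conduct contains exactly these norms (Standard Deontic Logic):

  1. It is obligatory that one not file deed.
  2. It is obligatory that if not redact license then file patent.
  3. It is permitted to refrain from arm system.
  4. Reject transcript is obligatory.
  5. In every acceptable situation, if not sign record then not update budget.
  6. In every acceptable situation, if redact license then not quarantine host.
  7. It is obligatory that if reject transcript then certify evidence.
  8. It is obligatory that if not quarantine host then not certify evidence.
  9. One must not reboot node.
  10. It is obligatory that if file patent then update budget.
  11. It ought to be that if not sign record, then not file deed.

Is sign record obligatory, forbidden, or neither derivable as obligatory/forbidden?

Obligatory

From premise 4 we have O(reject_transcript).
Applying K to premise 7 (O(reject_transcript → certify_evidence)) and O(reject_transcript) yields O(certify_evidence).
Premise 8 is O(¬quarantine_host → ¬certify_evidence); contrapositively O(certify_evidence → quarantine_host). Since O(certify_evidence) holds, K gives O(quarantine_host).
Premise 6 is O(redact_license → ¬quarantine_host); contrapositively O(quarantine_host → ¬redact_license). Since O(quarantine_host) holds, K gives O(¬redact_license).
From O(¬redact_license) and premise 2, O(¬redact_license → file_patent), we obtain O(file_patent).
With premise 10, O(file_patent → update_budget), the K-axiom yields O(update_budget).
Premise 5, O(¬sign_record → ¬update_budget), contraposes to O(update_budget → sign_record); with O(update_budget) we get O(sign_record).
Premises 1, 3, 9, 11 do not contribute to this derivation.
Hence sign_record is obligatory.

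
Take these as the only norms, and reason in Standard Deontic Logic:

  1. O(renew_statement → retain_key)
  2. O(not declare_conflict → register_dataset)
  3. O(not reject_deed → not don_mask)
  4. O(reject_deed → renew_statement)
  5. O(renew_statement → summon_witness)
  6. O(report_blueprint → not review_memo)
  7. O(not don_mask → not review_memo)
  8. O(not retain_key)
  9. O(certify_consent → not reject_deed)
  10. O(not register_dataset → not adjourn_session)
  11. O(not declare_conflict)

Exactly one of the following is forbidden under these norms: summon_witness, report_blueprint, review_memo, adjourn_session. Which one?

Premise 8 states O(not retain_key) outright.
Premise 1 is O(renew_statement → retain_key); contrapositively O(not retain_key → not renew_statement). Since O(not retain_key) holds, K gives O(not renew_statement).
The contrapositive of premise 4 (O(reject_deed → renew_statement)) is O(not renew_statement → not reject_deed), and O(not renew_statement) is already established, so O(not reject_deed).
From O(not reject_deed) and premise 3, O(not reject_deed → not don_mask), we obtain O(not don_mask).
From O(not don_mask) and premise 7, O(not don_mask → not review_memo), we obtain O(not review_memo).
So O(not review_memo) holds, i.e. review_memo is forbidden. None of the other listed options is forbidden under the premises.

review_memo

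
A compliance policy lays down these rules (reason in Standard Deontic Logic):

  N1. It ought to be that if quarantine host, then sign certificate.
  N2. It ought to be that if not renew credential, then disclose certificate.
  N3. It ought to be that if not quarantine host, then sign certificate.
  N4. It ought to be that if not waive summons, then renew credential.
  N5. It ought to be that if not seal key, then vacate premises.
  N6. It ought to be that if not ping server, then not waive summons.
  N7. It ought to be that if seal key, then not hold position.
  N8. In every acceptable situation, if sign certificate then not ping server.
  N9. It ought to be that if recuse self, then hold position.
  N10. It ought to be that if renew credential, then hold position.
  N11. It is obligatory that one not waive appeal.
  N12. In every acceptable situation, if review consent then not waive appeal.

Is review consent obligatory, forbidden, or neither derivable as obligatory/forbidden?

Premise 12 is O(review_consent → ¬waive_appeal); even if O(¬waive_appeal) held, inferring O(review_consent) would be affirming the consequent — invalid.
No premise or chain of K-axiom applications forces O(review_consent), and none forces O(¬review_consent). So review_consent is neither obligatory nor forbidden under these norms.

Neither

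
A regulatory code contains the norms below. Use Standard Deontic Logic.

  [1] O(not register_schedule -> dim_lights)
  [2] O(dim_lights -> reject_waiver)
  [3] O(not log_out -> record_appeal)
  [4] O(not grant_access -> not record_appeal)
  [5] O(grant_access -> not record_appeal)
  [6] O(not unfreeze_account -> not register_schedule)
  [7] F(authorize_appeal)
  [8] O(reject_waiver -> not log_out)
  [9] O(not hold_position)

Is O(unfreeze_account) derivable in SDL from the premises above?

Yes

Premises 4 and 5 are O(not grant_access -> not record_appeal) and O(grant_access -> not record_appeal); every ideal world satisfies not grant_access or grant_access, so in either case not record_appeal holds — hence O(not record_appeal).
Premise 3 is O(not log_out -> record_appeal); contrapositively O(not record_appeal -> log_out). Since O(not record_appeal) holds, K gives O(log_out).
The contrapositive of premise 8 (O(reject_waiver -> not log_out)) is O(log_out -> not reject_waiver), and O(log_out) is already established, so O(not reject_waiver).
The contrapositive of premise 2 (O(dim_lights -> reject_waiver)) is O(not reject_waiver -> not dim_lights), and O(not reject_waiver) is already established, so O(not dim_lights).
Premise 1, O(not register_schedule -> dim_lights), contraposes to O(not dim_lights -> register_schedule); with O(not dim_lights) we get O(register_schedule).
Premise 6, O(not unfreeze_account -> not register_schedule), contraposes to O(register_schedule -> unfreeze_account); with O(register_schedule) we get O(unfreeze_account).
Premises 7, 9 do not contribute to this derivation.
So O(unfreeze_account) follows.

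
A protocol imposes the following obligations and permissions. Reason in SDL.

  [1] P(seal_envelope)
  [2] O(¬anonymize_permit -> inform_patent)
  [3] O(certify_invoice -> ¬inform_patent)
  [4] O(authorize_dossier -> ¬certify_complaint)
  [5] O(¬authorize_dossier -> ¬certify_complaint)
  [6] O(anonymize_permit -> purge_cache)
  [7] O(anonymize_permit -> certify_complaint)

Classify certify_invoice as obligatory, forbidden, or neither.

Forbidden

Premises 5 and 4 are O(¬authorize_dossier -> ¬certify_complaint) and O(authorize_dossier -> ¬certify_complaint); every ideal world satisfies ¬authorize_dossier or authorize_dossier, so in either case ¬certify_complaint holds — hence O(¬certify_complaint).
The contrapositive of premise 7 (O(anonymize_permit -> certify_complaint)) is O(¬certify_complaint -> ¬anonymize_permit), and O(¬certify_complaint) is already established, so O(¬anonymize_permit).
With premise 2, O(¬anonymize_permit -> inform_patent), the K-axiom yields O(inform_patent).
Premise 3, O(certify_invoice -> ¬inform_patent), contraposes to O(inform_patent -> ¬certify_invoice); with O(inform_patent) we get O(¬certify_invoice).
Premises 1, 6 do not contribute to this derivation.
Thus O(¬certify_invoice), which is F(certify_invoice): certify_invoice is forbidden.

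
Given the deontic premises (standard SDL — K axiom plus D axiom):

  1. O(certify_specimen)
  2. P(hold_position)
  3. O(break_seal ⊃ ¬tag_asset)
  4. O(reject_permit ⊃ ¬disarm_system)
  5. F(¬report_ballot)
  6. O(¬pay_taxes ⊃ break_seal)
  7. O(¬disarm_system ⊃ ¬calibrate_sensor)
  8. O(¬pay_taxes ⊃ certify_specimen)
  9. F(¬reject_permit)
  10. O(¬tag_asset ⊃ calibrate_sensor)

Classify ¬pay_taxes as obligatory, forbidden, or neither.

Forbidden

F(¬reject_permit) at premise 9 means O(reject_permit).
From O(reject_permit) and premise 4, O(reject_permit ⊃ ¬disarm_system), we obtain O(¬disarm_system).
With premise 7, O(¬disarm_system ⊃ ¬calibrate_sensor), the K-axiom yields O(¬calibrate_sensor).
Premise 10 is O(¬tag_asset ⊃ calibrate_sensor); contrapositively O(¬calibrate_sensor ⊃ tag_asset). Since O(¬calibrate_sensor) holds, K gives O(tag_asset).
Premise 3, O(break_seal ⊃ ¬tag_asset), contraposes to O(tag_asset ⊃ ¬break_seal); with O(tag_asset) we get O(¬break_seal).
The contrapositive of premise 6 (O(¬pay_taxes ⊃ break_seal)) is O(¬break_seal ⊃ pay_taxes), and O(¬break_seal) is already established, so O(pay_taxes).
Premises 1, 2, 5, 8 do not contribute to this derivation.
Thus O(pay_taxes), which is F(¬pay_taxes): ¬pay_taxes is forbidden.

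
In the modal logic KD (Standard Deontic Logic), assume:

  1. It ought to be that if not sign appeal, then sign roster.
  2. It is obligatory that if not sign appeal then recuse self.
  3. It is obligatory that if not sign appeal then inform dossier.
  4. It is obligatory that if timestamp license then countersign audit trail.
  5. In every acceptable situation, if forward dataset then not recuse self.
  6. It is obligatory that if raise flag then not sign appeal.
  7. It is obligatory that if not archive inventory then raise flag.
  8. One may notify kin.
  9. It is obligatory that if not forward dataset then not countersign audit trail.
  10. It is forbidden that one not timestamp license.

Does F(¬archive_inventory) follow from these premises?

F(¬timestamp_license) at premise 10 means O(timestamp_license).
Applying K to premise 4 (O(timestamp_license → countersign_audit_trail)) and O(timestamp_license) yields O(countersign_audit_trail).
Premise 9, O(¬forward_dataset → ¬countersign_audit_trail), contraposes to O(countersign_audit_trail → forward_dataset); with O(countersign_audit_trail) we get O(forward_dataset).
Premise 5 is O(forward_dataset → ¬recuse_self); since O(forward_dataset), deontic closure gives O(¬recuse_self).
The contrapositive of premise 2 (O(¬sign_appeal → recuse_self)) is O(¬recuse_self → sign_appeal), and O(¬recuse_self) is already established, so O(sign_appeal).
Premise 6 is O(raise_flag → ¬sign_appeal); contrapositively O(sign_appeal → ¬raise_flag). Since O(sign_appeal) holds, K gives O(¬raise_flag).
Premise 7, O(¬archive_inventory → raise_flag), contraposes to O(¬raise_flag → archive_inventory); with O(¬raise_flag) we get O(archive_inventory).
Premises 1, 3, 8 do not contribute to this derivation.
So O(archive_inventory) holds, i.e. F(¬archive_inventory). The claim follows.

Yes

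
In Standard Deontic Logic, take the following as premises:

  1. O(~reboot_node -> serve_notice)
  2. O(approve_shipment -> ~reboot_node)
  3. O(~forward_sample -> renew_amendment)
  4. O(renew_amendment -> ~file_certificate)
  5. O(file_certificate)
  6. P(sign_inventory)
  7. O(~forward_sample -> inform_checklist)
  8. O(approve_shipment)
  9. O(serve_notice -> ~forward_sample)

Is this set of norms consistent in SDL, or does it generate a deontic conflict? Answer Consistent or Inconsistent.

Premise 5 gives O(file_certificate).
The contrapositive of premise 4 (O(renew_amendment -> ~file_certificate)) is O(file_certificate -> ~renew_amendment), and O(file_certificate) is already established, so O(~renew_amendment).
Premise 3 is O(~forward_sample -> renew_amendment); contrapositively O(~renew_amendment -> forward_sample). Since O(~renew_amendment) holds, K gives O(forward_sample).
The contrapositive of premise 9 (O(serve_notice -> ~forward_sample)) is O(forward_sample -> ~serve_notice), and O(forward_sample) is already established, so O(~serve_notice).
The contrapositive of premise 1 (O(~reboot_node -> serve_notice)) is O(~serve_notice -> reboot_node), and O(~serve_notice) is already established, so O(reboot_node).
Premise 2 is O(approve_shipment -> ~reboot_node); contrapositively O(reboot_node -> ~approve_shipment). Since O(reboot_node) holds, K gives O(~approve_shipment).
Yet premise 8 states O(approve_shipment).
We now have both O(~approve_shipment) and O(approve_shipment) — approve_shipment is simultaneously obligatory and forbidden, violating the D-axiom.

Inconsistent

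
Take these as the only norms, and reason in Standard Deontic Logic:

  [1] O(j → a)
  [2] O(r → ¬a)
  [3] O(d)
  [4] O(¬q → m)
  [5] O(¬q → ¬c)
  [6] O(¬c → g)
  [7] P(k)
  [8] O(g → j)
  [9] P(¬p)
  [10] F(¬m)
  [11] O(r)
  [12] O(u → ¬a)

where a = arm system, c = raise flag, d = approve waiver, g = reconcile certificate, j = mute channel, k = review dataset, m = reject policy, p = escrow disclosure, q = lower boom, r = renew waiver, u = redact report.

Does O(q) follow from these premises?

Premise 11 gives O(r).
Applying K to premise 2 (O(r → ¬a)) and O(r) yields O(¬a).
The contrapositive of premise 1 (O(j → a)) is O(¬a → ¬j), and O(¬a) is already established, so O(¬j).
The contrapositive of premise 8 (O(g → j)) is O(¬j → ¬g), and O(¬j) is already established, so O(¬g).
The contrapositive of premise 6 (O(¬c → g)) is O(¬g → c), and O(¬g) is already established, so O(c).
The contrapositive of premise 5 (O(¬q → ¬c)) is O(c → q), and O(c) is already established, so O(q).
Premises 3, 4, 7, 9, 10, 12 do not contribute to this derivation.
So O(q) follows.

Yes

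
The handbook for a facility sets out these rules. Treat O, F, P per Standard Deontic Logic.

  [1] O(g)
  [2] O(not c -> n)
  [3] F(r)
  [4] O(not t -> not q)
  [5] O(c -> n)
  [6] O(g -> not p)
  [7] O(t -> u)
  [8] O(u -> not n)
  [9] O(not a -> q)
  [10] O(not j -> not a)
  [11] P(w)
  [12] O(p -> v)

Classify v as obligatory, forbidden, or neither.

Neither

Premise 12 is O(p -> v), but O(p) is not derivable from the premises, so it does not yield O(v).
No premise or chain of K-axiom applications forces O(v), and none forces O(not v). So v is neither obligatory nor forbidden under these norms.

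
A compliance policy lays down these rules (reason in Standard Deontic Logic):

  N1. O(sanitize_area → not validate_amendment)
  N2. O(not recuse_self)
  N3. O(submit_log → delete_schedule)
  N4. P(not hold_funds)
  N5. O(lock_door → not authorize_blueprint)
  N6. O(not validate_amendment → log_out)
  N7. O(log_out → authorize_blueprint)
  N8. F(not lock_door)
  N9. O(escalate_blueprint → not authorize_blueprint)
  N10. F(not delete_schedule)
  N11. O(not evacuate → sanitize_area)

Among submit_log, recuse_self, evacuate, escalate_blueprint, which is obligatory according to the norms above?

Premise 8, F(not lock_door), is equivalent to O(lock_door).
Premise 5 is O(lock_door → not authorize_blueprint); since O(lock_door), deontic closure gives O(not authorize_blueprint).
Premise 7, O(log_out → authorize_blueprint), contraposes to O(not authorize_blueprint → not log_out); with O(not authorize_blueprint) we get O(not log_out).
The contrapositive of premise 6 (O(not validate_amendment → log_out)) is O(not log_out → validate_amendment), and O(not log_out) is already established, so O(validate_amendment).
Premise 1, O(sanitize_area → not validate_amendment), contraposes to O(validate_amendment → not sanitize_area); with O(validate_amendment) we get O(not sanitize_area).
Premise 11, O(not evacuate → sanitize_area), contraposes to O(not sanitize_area → evacuate); with O(not sanitize_area) we get O(evacuate).
So O(evacuate) holds — evacuate is obligatory. None of the other listed options is made obligatory by any chain of premises.

evacuate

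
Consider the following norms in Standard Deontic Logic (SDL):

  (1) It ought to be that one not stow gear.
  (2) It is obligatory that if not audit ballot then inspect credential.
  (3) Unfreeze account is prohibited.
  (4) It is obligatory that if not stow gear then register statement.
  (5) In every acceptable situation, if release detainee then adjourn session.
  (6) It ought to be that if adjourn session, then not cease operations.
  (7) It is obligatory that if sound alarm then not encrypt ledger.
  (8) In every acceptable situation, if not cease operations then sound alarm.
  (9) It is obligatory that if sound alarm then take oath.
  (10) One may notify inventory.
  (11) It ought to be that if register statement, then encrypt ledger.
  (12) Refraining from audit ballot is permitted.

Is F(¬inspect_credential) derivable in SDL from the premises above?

No

Premise 2 is O(¬audit_ballot → inspect_credential), but O(¬audit_ballot) is not derivable from the premises (the permission P(¬audit_ballot) asserts only ¬O(audit_ballot), not O(¬audit_ballot)), so it does not yield O(inspect_credential).
No other premise forces O(inspect_credential). An ideal world satisfying every premise can still have ¬inspect_credential true, so F(¬inspect_credential) is not derivable.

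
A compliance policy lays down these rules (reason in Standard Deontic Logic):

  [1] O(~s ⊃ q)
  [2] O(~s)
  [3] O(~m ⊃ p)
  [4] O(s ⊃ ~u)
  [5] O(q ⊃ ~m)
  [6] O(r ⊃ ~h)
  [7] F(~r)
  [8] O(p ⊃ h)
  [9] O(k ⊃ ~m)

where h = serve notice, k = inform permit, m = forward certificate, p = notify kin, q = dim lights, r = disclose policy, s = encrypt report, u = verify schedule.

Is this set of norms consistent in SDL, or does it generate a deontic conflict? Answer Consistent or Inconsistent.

Premise 2 gives O(~s).
Applying K to premise 1 (O(~s ⊃ q)) and O(~s) yields O(q).
Premise 5 is O(q ⊃ ~m); since O(q), deontic closure gives O(~m).
With premise 3, O(~m ⊃ p), the K-axiom yields O(p).
Premise 8 is O(p ⊃ h); since O(p), deontic closure gives O(h).
The contrapositive of premise 6 (O(r ⊃ ~h)) is O(h ⊃ ~r), and O(h) is already established, so O(~r).
Yet premise 7 is F(~r), i.e. O(r).
We now have both O(~r) and O(r) — r is simultaneously obligatory and forbidden, violating the D-axiom.

Inconsistent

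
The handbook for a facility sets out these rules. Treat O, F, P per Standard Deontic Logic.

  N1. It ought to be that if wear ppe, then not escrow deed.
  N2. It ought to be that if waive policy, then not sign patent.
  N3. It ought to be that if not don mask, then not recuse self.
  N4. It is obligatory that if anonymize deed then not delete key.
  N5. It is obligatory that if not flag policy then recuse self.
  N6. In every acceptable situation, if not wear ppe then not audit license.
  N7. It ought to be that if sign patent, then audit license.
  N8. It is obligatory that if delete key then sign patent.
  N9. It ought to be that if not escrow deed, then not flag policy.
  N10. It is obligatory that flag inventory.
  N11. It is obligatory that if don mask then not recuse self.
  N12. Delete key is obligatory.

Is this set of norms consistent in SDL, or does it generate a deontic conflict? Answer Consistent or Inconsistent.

Inconsistent

Premises 11 and 3 are O(don_mask → ¬recuse_self) and O(¬don_mask → ¬recuse_self); every ideal world satisfies don_mask or ¬don_mask, so in either case ¬recuse_self holds — hence O(¬recuse_self).
The contrapositive of premise 5 (O(¬flag_policy → recuse_self)) is O(¬recuse_self → flag_policy), and O(¬recuse_self) is already established, so O(flag_policy).
Premise 9, O(¬escrow_deed → ¬flag_policy), contraposes to O(flag_policy → escrow_deed); with O(flag_policy) we get O(escrow_deed).
The contrapositive of premise 1 (O(wear_ppe → ¬escrow_deed)) is O(escrow_deed → ¬wear_ppe), and O(escrow_deed) is already established, so O(¬wear_ppe).
From O(¬wear_ppe) and premise 6, O(¬wear_ppe → ¬audit_license), we obtain O(¬audit_license).
The contrapositive of premise 7 (O(sign_patent → audit_license)) is O(¬audit_license → ¬sign_patent), and O(¬audit_license) is already established, so O(¬sign_patent).
Premise 8, O(delete_key → sign_patent), contraposes to O(¬sign_patent → ¬delete_key); with O(¬sign_patent) we get O(¬delete_key).
However, premise 12 gives O(delete_key).
We now have both O(¬delete_key) and O(delete_key) — delete_key is simultaneously obligatory and forbidden, violating the D-axiom.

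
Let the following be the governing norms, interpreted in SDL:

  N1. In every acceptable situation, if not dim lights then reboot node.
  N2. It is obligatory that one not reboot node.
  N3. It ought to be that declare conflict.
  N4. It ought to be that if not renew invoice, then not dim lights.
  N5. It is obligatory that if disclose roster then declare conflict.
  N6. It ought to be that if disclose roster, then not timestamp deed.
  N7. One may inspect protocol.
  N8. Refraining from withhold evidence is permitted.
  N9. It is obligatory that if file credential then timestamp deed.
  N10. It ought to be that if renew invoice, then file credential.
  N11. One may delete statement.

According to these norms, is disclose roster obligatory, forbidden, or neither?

Forbidden

From premise 2 we have O(¬reboot_node).
The contrapositive of premise 1 (O(¬dim_lights → reboot_node)) is O(¬reboot_node → dim_lights), and O(¬reboot_node) is already established, so O(dim_lights).
The contrapositive of premise 4 (O(¬renew_invoice → ¬dim_lights)) is O(dim_lights → renew_invoice), and O(dim_lights) is already established, so O(renew_invoice).
Premise 10 is O(renew_invoice → file_credential); since O(renew_invoice), deontic closure gives O(file_credential).
From O(file_credential) and premise 9, O(file_credential → timestamp_deed), we obtain O(timestamp_deed).
Premise 6 is O(disclose_roster → ¬timestamp_deed); contrapositively O(timestamp_deed → ¬disclose_roster). Since O(timestamp_deed) holds, K gives O(¬disclose_roster).
Premises 3, 5, 7, 8, 11 do not contribute to this derivation.
Thus O(¬disclose_roster), which is F(disclose_roster): disclose_roster is forbidden.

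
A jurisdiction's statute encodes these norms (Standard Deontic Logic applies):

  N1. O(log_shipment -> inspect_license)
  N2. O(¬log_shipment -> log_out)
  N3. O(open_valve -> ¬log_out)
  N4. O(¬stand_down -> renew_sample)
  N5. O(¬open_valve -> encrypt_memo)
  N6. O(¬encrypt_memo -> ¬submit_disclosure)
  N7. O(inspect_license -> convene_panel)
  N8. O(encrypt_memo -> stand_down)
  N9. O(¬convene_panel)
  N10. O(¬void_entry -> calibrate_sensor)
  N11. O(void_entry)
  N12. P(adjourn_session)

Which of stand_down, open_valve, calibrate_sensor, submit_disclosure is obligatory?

stand_down

Premise 9 gives O(¬convene_panel).
Premise 7, O(inspect_license -> convene_panel), contraposes to O(¬convene_panel -> ¬inspect_license); with O(¬convene_panel) we get O(¬inspect_license).
Premise 1, O(log_shipment -> inspect_license), contraposes to O(¬inspect_license -> ¬log_shipment); with O(¬inspect_license) we get O(¬log_shipment).
Premise 2 is O(¬log_shipment -> log_out); since O(¬log_shipment), deontic closure gives O(log_out).
Premise 3, O(open_valve -> ¬log_out), contraposes to O(log_out -> ¬open_valve); with O(log_out) we get O(¬open_valve).
Premise 5 is O(¬open_valve -> encrypt_memo); since O(¬open_valve), deontic closure gives O(encrypt_memo).
Premise 8 is O(encrypt_memo -> stand_down); since O(encrypt_memo), deontic closure gives O(stand_down).
So O(stand_down) holds — stand_down is obligatory. None of the other listed options is made obligatory by any chain of premises.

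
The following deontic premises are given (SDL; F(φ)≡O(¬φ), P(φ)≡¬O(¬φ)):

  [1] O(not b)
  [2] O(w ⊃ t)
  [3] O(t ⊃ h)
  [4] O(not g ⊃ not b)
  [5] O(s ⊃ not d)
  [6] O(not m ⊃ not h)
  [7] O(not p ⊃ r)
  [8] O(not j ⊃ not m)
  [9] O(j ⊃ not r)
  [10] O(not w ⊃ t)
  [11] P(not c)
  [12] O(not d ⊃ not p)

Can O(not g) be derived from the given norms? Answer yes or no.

No

Premise 4 is O(not g ⊃ not b); even if O(not b) held, inferring O(not g) would be affirming the consequent — invalid.
No other premise forces O(not g). An ideal world satisfying every premise can still have not g false, so O(not g) is not derivable.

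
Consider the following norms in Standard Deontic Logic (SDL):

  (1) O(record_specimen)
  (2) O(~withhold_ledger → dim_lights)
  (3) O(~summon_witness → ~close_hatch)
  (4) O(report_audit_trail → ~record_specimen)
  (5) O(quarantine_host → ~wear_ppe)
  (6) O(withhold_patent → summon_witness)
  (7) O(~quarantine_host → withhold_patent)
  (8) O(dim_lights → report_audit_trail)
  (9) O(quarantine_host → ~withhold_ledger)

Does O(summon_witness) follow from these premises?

Yes

Premise 1 states O(record_specimen) outright.
The contrapositive of premise 4 (O(report_audit_trail → ~record_specimen)) is O(record_specimen → ~report_audit_trail), and O(record_specimen) is already established, so O(~report_audit_trail).
Premise 8, O(dim_lights → report_audit_trail), contraposes to O(~report_audit_trail → ~dim_lights); with O(~report_audit_trail) we get O(~dim_lights).
Premise 2 is O(~withhold_ledger → dim_lights); contrapositively O(~dim_lights → withhold_ledger). Since O(~dim_lights) holds, K gives O(withhold_ledger).
Premise 9, O(quarantine_host → ~withhold_ledger), contraposes to O(withhold_ledger → ~quarantine_host); with O(withhold_ledger) we get O(~quarantine_host).
From O(~quarantine_host) and premise 7, O(~quarantine_host → withhold_patent), we obtain O(withhold_patent).
Applying K to premise 6 (O(withhold_patent → summon_witness)) and O(withhold_patent) yields O(summon_witness).
Premises 3, 5 do not contribute to this derivation.
So O(summon_witness) follows.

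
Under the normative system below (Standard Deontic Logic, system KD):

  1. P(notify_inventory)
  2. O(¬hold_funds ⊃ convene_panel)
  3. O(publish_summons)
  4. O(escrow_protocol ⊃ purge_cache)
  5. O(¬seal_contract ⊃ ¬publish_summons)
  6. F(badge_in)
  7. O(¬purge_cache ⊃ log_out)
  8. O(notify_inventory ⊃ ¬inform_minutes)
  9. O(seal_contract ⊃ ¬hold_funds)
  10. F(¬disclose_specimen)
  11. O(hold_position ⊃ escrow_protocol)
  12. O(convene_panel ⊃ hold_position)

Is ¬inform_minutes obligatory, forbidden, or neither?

Premise 8 is O(notify_inventory ⊃ ¬inform_minutes), but O(notify_inventory) is not derivable from the premises (the permission P(notify_inventory) asserts only ¬O(¬notify_inventory), not O(notify_inventory)), so it does not yield O(¬inform_minutes).
No premise or chain of K-axiom applications forces O(¬inform_minutes), and none forces O(inform_minutes). So ¬inform_minutes is neither obligatory nor forbidden under these norms.

Neither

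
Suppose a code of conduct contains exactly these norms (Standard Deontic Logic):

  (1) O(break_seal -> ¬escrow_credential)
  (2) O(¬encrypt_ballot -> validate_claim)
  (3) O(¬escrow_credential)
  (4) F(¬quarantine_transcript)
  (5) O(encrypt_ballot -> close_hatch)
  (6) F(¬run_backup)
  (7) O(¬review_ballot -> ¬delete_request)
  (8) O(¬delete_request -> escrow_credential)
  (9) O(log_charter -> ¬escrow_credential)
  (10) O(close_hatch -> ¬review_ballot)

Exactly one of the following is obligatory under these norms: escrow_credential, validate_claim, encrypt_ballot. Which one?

validate_claim

From premise 3 we have O(¬escrow_credential).
Premise 8 is O(¬delete_request -> escrow_credential); contrapositively O(¬escrow_credential -> delete_request). Since O(¬escrow_credential) holds, K gives O(delete_request).
Premise 7, O(¬review_ballot -> ¬delete_request), contraposes to O(delete_request -> review_ballot); with O(delete_request) we get O(review_ballot).
Premise 10, O(close_hatch -> ¬review_ballot), contraposes to O(review_ballot -> ¬close_hatch); with O(review_ballot) we get O(¬close_hatch).
The contrapositive of premise 5 (O(encrypt_ballot -> close_hatch)) is O(¬close_hatch -> ¬encrypt_ballot), and O(¬close_hatch) is already established, so O(¬encrypt_ballot).
Applying K to premise 2 (O(¬encrypt_ballot -> validate_claim)) and O(¬encrypt_ballot) yields O(validate_claim).
So O(validate_claim) holds — validate_claim is obligatory. None of the other listed options is made obligatory by any chain of premises.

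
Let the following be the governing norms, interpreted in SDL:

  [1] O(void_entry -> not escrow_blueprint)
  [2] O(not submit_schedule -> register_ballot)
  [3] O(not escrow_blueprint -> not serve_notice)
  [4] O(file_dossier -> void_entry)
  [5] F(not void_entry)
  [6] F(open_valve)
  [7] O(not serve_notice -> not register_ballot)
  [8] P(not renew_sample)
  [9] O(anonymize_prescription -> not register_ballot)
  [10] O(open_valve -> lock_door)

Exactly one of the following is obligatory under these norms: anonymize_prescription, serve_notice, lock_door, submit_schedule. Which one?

submit_schedule

Premise 5, F(not void_entry), is equivalent to O(void_entry).
From O(void_entry) and premise 1, O(void_entry -> not escrow_blueprint), we obtain O(not escrow_blueprint).
With premise 3, O(not escrow_blueprint -> not serve_notice), the K-axiom yields O(not serve_notice).
Premise 7 is O(not serve_notice -> not register_ballot); since O(not serve_notice), deontic closure gives O(not register_ballot).
Premise 2 is O(not submit_schedule -> register_ballot); contrapositively O(not register_ballot -> submit_schedule). Since O(not register_ballot) holds, K gives O(submit_schedule).
So O(submit_schedule) holds — submit_schedule is obligatory. None of the other listed options is made obligatory by any chain of premises.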